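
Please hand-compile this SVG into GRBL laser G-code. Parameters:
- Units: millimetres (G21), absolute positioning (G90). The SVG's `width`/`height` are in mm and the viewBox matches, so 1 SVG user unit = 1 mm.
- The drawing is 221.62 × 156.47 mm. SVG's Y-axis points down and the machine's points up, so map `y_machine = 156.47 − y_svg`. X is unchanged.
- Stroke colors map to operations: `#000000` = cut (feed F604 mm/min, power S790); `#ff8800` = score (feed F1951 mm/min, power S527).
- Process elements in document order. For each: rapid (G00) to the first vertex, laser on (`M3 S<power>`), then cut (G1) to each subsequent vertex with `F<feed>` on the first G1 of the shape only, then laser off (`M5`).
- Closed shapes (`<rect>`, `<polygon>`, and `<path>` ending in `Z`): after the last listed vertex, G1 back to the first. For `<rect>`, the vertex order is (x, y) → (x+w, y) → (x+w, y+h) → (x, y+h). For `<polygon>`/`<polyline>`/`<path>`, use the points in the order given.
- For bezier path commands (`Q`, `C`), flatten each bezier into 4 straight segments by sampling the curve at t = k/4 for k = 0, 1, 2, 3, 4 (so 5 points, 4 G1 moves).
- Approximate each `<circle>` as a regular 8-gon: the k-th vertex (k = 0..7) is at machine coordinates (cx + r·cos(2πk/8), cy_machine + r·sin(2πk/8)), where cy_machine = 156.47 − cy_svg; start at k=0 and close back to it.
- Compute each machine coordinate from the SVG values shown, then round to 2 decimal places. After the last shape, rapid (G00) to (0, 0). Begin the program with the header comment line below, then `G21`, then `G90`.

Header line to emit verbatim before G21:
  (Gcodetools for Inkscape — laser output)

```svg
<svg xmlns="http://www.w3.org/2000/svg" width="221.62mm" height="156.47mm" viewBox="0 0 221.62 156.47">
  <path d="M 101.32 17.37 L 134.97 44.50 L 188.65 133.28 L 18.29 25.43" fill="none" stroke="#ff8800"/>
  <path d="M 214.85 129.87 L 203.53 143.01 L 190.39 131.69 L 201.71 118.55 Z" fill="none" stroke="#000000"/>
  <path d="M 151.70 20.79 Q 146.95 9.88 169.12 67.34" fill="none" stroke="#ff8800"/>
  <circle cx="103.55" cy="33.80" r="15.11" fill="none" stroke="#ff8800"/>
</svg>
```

(Gcodetools for Inkscape — laser output)
G21
G90
G00 X101.32 Y139.10
M3 S527
G1 X134.97 Y111.97 F1951
G1 X188.65 Y23.19
G1 X18.29 Y131.04
M5
G00 X214.85 Y26.60
M3 S790
G1 X203.53 Y13.46 F604
G1 X190.39 Y24.78
G1 X201.71 Y37.92
G1 X214.85 Y26.60
M5
G00 X151.70 Y135.68
M3 S527
G1 X151.01 Y136.86 F1951
G1 X153.68 Y129.50
G1 X159.72 Y113.59
G1 X169.12 Y89.13
M5
G00 X118.66 Y122.67
M3 S527
G1 X114.23 Y133.35 F1951
G1 X103.55 Y137.78
G1 X92.87 Y133.35
G1 X88.44 Y122.67
G1 X92.87 Y111.99
G1 X103.55 Y107.56
G1 X114.23 Y111.99
G1 X118.66 Y122.67
M5
G00 X0.00 Y0.00

Since the viewBox matches the mm dimensions, user units are millimetres directly. The only transform is the Y-flip y_m = 156.47 − y_svg.

Shape 1 is a open polyline drawn with `<path>`. Its stroke #ff8800 means score at S527, F1951. After flipping Y the toolpath is (101.32,139.10) → (134.97,111.97) → (188.65,23.19) → (18.29,131.04).

Shape 2 is a regular polygon drawn with `<path>`. Its stroke #000000 means cut at S790, F604. After flipping Y the toolpath is (214.85,26.60) → (203.53,13.46) → (190.39,24.78) → (201.71,37.92) → (214.85,26.60), returning to the start.

Shape 3 is a quadratic bezier drawn with `<path>`. Its stroke #ff8800 means score at S527, F1951. After flipping Y the toolpath is (151.70,135.68) → (151.01,136.86) → (153.68,129.50) → (159.72,113.59) → (169.12,89.13).

Shape 4 is a circle drawn with `<circle>`. Its stroke #ff8800 means score at S527, F1951. After flipping Y the toolpath is (118.66,122.67) → (114.23,133.35) → (103.55,137.78) → (92.87,133.35) → (88.44,122.67) → (92.87,111.99) → (103.55,107.56) → (114.23,111.99) → (118.66,122.67), returning to the start.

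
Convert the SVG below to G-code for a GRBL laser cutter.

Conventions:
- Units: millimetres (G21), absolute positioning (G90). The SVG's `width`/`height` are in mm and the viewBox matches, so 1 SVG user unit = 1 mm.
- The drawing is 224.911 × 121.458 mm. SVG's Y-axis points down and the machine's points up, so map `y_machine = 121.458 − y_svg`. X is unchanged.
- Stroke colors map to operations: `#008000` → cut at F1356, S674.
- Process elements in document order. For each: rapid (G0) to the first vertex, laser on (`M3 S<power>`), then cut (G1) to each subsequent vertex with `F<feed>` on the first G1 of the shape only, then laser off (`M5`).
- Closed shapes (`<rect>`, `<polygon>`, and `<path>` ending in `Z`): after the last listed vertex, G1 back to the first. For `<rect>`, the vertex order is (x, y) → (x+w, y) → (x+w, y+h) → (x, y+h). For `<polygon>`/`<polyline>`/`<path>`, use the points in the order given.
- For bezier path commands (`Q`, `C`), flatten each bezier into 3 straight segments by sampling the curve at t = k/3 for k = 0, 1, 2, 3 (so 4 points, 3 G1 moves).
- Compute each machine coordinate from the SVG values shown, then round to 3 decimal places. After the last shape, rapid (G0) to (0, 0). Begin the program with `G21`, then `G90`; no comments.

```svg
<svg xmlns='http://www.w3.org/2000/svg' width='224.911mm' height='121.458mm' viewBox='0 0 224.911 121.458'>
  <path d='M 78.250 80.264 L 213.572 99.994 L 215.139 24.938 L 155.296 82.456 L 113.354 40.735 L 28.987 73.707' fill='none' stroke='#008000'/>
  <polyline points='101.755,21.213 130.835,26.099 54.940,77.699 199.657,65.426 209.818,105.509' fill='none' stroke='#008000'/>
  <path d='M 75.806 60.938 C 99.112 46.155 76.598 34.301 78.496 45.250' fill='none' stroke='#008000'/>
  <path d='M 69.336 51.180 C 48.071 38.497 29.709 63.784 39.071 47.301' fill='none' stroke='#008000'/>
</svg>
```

Since the viewBox matches the mm dimensions, user units are millimetres directly. The only transform is the Y-flip y_m = 121.458 − y_svg.

Shape 1 is a open polyline drawn with `<path>`. Its stroke #008000 means cut at S674, F1356. After flipping Y the toolpath is (78.250,41.194) → (213.572,21.464) → (215.139,96.520) → (155.296,39.002) → (113.354,80.723) → (28.987,47.751).

Shape 2 is a open polyline drawn with `<polyline>`. Its stroke #008000 means cut at S674, F1356. After flipping Y the toolpath is (101.755,100.245) → (130.835,95.359) → (54.940,43.759) → (199.657,56.032) → (209.818,15.949).

Shape 3 is a cubic bezier drawn with `<path>`. Its stroke #008000 means cut at S674, F1356. After flipping Y the toolpath is (75.806,60.520) → (86.440,73.591) → (82.134,80.292) → (78.496,76.208).

Shape 4 is a cubic bezier drawn with `<path>`. Its stroke #008000 means cut at S674, F1356. After flipping Y the toolpath is (69.336,70.278) → (49.958,73.258) → (38.031,68.644) → (39.071,74.157).

G21
G90
G0 X78.250 Y41.194
M3 S674
G1 X213.572 Y21.464 F1356
G1 X215.139 Y96.520
G1 X155.296 Y39.002
G1 X113.354 Y80.723
G1 X28.987 Y47.751
M5
G0 X101.755 Y100.245
M3 S674
G1 X130.835 Y95.359 F1356
G1 X54.940 Y43.759
G1 X199.657 Y56.032
G1 X209.818 Y15.949
M5
G0 X75.806 Y60.520
M3 S674
G1 X86.440 Y73.591 F1356
G1 X82.134 Y80.292
G1 X78.496 Y76.208
M5
G0 X69.336 Y70.278
M3 S674
G1 X49.958 Y73.258 F1356
G1 X38.031 Y68.644
G1 X39.071 Y74.157
M5
G0 X0.000 Y0.000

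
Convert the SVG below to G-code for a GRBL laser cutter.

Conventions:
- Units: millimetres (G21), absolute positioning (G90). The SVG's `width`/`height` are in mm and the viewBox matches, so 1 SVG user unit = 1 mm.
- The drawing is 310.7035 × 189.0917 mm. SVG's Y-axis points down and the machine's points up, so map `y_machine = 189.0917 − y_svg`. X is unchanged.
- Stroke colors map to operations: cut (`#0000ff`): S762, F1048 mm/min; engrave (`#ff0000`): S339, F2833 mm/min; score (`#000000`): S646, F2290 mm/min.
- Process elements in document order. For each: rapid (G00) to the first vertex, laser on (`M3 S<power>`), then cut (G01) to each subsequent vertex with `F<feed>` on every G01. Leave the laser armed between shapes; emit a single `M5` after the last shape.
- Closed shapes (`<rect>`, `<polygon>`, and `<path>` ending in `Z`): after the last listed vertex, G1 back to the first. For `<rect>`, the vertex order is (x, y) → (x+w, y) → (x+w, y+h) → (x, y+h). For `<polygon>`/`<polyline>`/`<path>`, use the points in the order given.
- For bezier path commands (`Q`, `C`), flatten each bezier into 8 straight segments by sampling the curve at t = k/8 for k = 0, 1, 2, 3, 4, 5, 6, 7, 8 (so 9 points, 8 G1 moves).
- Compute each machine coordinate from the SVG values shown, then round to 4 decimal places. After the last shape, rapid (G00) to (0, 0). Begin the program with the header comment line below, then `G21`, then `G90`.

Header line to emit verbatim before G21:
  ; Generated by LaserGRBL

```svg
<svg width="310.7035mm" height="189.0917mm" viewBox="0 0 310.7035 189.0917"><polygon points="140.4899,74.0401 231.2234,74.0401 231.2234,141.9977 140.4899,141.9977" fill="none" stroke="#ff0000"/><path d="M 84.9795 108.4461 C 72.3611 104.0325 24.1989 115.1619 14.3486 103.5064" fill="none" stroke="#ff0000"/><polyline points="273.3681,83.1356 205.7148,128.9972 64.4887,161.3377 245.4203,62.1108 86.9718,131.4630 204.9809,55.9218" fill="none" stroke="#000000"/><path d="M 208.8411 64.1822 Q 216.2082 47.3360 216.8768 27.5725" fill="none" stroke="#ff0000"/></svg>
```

; Generated by LaserGRBL
G21
G90
G00 X140.4899 Y115.0516
M3 S339
G01 X231.2234 Y115.0516 F2833
G01 X231.2234 Y47.0940 F2833
G01 X140.4899 Y47.0940 F2833
G01 X140.4899 Y115.0516 F2833
G00 X84.9795 Y80.6456
M3 S339
G01 X78.7257 Y81.6470 F2833
G01 X70.0052 Y81.6404 F2833
G01 X59.6835 Y81.0749 F2833
G01 X48.6260 Y80.3997 F2833
G01 X37.6983 Y80.0640 F2833
G01 X27.7658 Y80.5170 F2833
G01 X19.6941 Y82.2077 F2833
G01 X14.3486 Y85.5853 F2833
G00 X273.3681 Y105.9561
M3 S646
G01 X205.7148 Y60.0945 F2290
G01 X64.4887 Y27.7540 F2290
G01 X245.4203 Y126.9809 F2290
G01 X86.9718 Y57.6287 F2290
G01 X204.9809 Y133.1699 F2290
G00 X208.8411 Y124.9095
M3 S339
G01 X210.5782 Y129.1666 F2833
G01 X212.1060 Y133.5149 F2833
G01 X213.4244 Y137.9544 F2833
G01 X214.5336 Y142.4850 F2833
G01 X215.4334 Y147.1068 F2833
G01 X216.1238 Y151.8198 F2833
G01 X216.6050 Y156.6239 F2833
G01 X216.8768 Y161.5192 F2833
M5
G00 X0.0000 Y0.0000

Since the viewBox matches the mm dimensions, user units are millimetres directly. The only transform is the Y-flip y_m = 189.0917 − y_svg.

Shape 1 is a rectangle drawn with `<polygon>`. Its stroke #ff0000 means engrave at S339, F2833. After flipping Y the toolpath is (140.4899,115.0516) → (231.2234,115.0516) → (231.2234,47.0940) → (140.4899,47.0940) → (140.4899,115.0516), returning to the start.

Shape 2 is a cubic bezier drawn with `<path>`. Its stroke #ff0000 means engrave at S339, F2833. After flipping Y the toolpath is (84.9795,80.6456) → (78.7257,81.6470) → (70.0052,81.6404) → (59.6835,81.0749) → (48.6260,80.3997) → (37.6983,80.0640) → (27.7658,80.5170) → (19.6941,82.2077) → (14.3486,85.5853).

Shape 3 is a open polyline drawn with `<polyline>`. Its stroke #000000 means score at S646, F2290. After flipping Y the toolpath is (273.3681,105.9561) → (205.7148,60.0945) → (64.4887,27.7540) → (245.4203,126.9809) → (86.9718,57.6287) → (204.9809,133.1699).

Shape 4 is a quadratic bezier drawn with `<path>`. Its stroke #ff0000 means engrave at S339, F2833. After flipping Y the toolpath is (208.8411,124.9095) → (210.5782,129.1666) → (212.1060,133.5149) → (213.4244,137.9544) → (214.5336,142.4850) → (215.4334,147.1068) → (216.1238,151.8198) → (216.6050,156.6239) → (216.8768,161.5192).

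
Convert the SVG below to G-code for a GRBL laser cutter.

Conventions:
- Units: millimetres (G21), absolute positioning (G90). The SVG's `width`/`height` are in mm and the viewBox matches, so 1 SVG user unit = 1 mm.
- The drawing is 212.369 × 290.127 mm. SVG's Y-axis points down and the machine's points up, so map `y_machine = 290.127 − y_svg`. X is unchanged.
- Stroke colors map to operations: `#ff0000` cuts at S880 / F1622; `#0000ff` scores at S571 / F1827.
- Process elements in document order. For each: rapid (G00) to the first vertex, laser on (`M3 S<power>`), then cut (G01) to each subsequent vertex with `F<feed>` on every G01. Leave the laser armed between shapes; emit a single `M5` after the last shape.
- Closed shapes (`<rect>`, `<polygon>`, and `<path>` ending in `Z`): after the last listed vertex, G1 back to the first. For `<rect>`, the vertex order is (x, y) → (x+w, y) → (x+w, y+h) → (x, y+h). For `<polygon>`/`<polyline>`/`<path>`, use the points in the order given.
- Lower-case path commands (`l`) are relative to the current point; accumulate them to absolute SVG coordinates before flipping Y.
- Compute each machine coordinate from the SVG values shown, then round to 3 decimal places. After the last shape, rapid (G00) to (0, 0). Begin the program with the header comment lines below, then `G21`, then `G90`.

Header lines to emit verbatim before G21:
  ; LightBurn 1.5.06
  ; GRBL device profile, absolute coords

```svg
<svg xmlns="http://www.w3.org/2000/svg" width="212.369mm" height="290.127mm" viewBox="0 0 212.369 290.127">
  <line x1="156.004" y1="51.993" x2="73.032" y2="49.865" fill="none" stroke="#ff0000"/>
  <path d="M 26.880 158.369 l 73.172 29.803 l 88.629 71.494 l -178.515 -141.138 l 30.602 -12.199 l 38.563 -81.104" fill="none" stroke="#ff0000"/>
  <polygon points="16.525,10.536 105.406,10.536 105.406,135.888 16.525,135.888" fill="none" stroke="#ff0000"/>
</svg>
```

; LightBurn 1.5.06
; GRBL device profile, absolute coords
G21
G90
G00 X156.004 Y238.134
M3 S880
G01 X73.032 Y240.262 F1622
G00 X26.880 Y131.758
M3 S880
G01 X100.052 Y101.955 F1622
G01 X188.681 Y30.461 F1622
G01 X10.166 Y171.599 F1622
G01 X40.768 Y183.798 F1622
G01 X79.331 Y264.902 F1622
G00 X16.525 Y279.591
M3 S880
G01 X105.406 Y279.591 F1622
G01 X105.406 Y154.239 F1622
G01 X16.525 Y154.239 F1622
G01 X16.525 Y279.591 F1622
M5
G00 X0.000 Y0.000

Since the viewBox matches the mm dimensions, user units are millimetres directly. The only transform is the Y-flip y_m = 290.127 − y_svg.

Shape 1 is a line segment drawn with `<line>`. Its stroke #ff0000 means cut at S880, F1622. After flipping Y the toolpath is (156.004,238.134) → (73.032,240.262).

Shape 2 is a open polyline drawn with `<path>`. Its stroke #ff0000 means cut at S880, F1622. After flipping Y the toolpath is (26.880,131.758) → (100.052,101.955) → (188.681,30.461) → (10.166,171.599) → (40.768,183.798) → (79.331,264.902).

Shape 3 is a rectangle drawn with `<polygon>`. Its stroke #ff0000 means cut at S880, F1622. After flipping Y the toolpath is (16.525,279.591) → (105.406,279.591) → (105.406,154.239) → (16.525,154.239) → (16.525,279.591), returning to the start.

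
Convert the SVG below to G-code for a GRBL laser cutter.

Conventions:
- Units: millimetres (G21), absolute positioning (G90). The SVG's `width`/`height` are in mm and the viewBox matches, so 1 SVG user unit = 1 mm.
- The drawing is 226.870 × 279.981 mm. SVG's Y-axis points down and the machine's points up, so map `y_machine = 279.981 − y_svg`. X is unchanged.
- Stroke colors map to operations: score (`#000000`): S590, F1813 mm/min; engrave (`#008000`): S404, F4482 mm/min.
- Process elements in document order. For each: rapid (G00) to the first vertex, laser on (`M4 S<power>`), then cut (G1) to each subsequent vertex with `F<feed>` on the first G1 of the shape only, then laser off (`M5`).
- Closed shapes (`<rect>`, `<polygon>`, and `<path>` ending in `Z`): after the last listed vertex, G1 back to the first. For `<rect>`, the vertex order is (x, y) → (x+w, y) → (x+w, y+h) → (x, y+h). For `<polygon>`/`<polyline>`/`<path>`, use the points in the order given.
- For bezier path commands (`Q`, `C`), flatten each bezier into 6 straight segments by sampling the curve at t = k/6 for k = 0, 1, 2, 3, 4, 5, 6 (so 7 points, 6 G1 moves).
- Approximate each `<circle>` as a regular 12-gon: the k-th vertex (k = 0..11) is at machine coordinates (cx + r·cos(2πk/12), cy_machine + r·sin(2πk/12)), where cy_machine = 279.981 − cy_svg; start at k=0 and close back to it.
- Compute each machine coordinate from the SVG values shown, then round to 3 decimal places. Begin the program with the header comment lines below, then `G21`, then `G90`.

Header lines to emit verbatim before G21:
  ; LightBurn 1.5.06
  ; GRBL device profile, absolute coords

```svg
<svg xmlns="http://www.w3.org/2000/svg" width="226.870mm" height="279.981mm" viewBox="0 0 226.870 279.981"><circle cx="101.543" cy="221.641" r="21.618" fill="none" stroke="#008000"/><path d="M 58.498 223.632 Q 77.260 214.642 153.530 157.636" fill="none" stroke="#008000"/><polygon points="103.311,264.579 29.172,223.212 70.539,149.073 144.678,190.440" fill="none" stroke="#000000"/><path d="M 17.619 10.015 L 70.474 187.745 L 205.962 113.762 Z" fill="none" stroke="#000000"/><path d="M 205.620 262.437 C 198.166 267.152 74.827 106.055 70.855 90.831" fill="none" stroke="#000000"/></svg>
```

viewBox `0 0 226.870 279.981` with mm width/height → 1 unit = 1 mm. Flip: y_m = 279.981 − y_svg.

**Shape 1** — `<circle>` circle, stroke `#008000` → engrave (S404, F4482). Machine vertices: (123.161,58.340) → (120.265,69.149) → (112.352,77.062) → (101.543,79.958) → (90.734,77.062) → (82.821,69.149) → (79.925,58.340) → (82.821,47.531) → (90.734,39.618) → (101.543,36.722) → (112.352,39.618) → (120.265,47.531) → (123.161,58.340). Closed: final G1 returns to the first vertex.

**Shape 2** — `<path>` quadratic bezier, stroke `#008000` → engrave (S404, F4482). Control points (SVG): P0=(58.498,223.632), P1=(77.260,214.642), P2=(153.530,157.636); sampled at t=k/6. Machine vertices: (58.498,56.349) → (66.349,60.679) → (77.396,67.677) → (91.637,77.343) → (109.073,89.676) → (129.704,104.677) → (153.530,122.345). Open path.

**Shape 3** — `<polygon>` regular polygon, stroke `#000000` → score (S590, F1813). Machine vertices: (103.311,15.402) → (29.172,56.769) → (70.539,130.908) → (144.678,89.541) → (103.311,15.402). Closed: final G1 returns to the first vertex.

**Shape 4** — `<path>` closed polygon, stroke `#000000` → score (S590, F1813). Machine vertices: (17.619,269.966) → (70.474,92.236) → (205.962,166.219) → (17.619,269.966). Closed: final G1 returns to the first vertex.

**Shape 5** — `<path>` cubic bezier, stroke `#000000` → score (S590, F1813). Control points (SVG): P0=(205.620,262.437), P1=(198.166,267.152), P2=(74.827,106.055), P3=(70.855,90.831); sampled at t=k/6. Machine vertices: (205.620,17.544) → (193.325,27.561) → (168.251,56.556) → (136.932,95.870) → (105.903,136.846) → (81.699,170.825) → (70.855,189.150). Open path.

; LightBurn 1.5.06
; GRBL device profile, absolute coords
G21
G90
G00 X123.161 Y58.340
M4 S404
G1 X120.265 Y69.149 F4482
G1 X112.352 Y77.062
G1 X101.543 Y79.958
G1 X90.734 Y77.062
G1 X82.821 Y69.149
G1 X79.925 Y58.340
G1 X82.821 Y47.531
G1 X90.734 Y39.618
G1 X101.543 Y36.722
G1 X112.352 Y39.618
G1 X120.265 Y47.531
G1 X123.161 Y58.340
M5
G00 X58.498 Y56.349
M4 S404
G1 X66.349 Y60.679 F4482
G1 X77.396 Y67.677
G1 X91.637 Y77.343
G1 X109.073 Y89.676
G1 X129.704 Y104.677
G1 X153.530 Y122.345
M5
G00 X103.311 Y15.402
M4 S590
G1 X29.172 Y56.769 F1813
G1 X70.539 Y130.908
G1 X144.678 Y89.541
G1 X103.311 Y15.402
M5
G00 X17.619 Y269.966
M4 S590
G1 X70.474 Y92.236 F1813
G1 X205.962 Y166.219
G1 X17.619 Y269.966
M5
G00 X205.620 Y17.544
M4 S590
G1 X193.325 Y27.561 F1813
G1 X168.251 Y56.556
G1 X136.932 Y95.870
G1 X105.903 Y136.846
G1 X81.699 Y170.825
G1 X70.855 Y189.150
M5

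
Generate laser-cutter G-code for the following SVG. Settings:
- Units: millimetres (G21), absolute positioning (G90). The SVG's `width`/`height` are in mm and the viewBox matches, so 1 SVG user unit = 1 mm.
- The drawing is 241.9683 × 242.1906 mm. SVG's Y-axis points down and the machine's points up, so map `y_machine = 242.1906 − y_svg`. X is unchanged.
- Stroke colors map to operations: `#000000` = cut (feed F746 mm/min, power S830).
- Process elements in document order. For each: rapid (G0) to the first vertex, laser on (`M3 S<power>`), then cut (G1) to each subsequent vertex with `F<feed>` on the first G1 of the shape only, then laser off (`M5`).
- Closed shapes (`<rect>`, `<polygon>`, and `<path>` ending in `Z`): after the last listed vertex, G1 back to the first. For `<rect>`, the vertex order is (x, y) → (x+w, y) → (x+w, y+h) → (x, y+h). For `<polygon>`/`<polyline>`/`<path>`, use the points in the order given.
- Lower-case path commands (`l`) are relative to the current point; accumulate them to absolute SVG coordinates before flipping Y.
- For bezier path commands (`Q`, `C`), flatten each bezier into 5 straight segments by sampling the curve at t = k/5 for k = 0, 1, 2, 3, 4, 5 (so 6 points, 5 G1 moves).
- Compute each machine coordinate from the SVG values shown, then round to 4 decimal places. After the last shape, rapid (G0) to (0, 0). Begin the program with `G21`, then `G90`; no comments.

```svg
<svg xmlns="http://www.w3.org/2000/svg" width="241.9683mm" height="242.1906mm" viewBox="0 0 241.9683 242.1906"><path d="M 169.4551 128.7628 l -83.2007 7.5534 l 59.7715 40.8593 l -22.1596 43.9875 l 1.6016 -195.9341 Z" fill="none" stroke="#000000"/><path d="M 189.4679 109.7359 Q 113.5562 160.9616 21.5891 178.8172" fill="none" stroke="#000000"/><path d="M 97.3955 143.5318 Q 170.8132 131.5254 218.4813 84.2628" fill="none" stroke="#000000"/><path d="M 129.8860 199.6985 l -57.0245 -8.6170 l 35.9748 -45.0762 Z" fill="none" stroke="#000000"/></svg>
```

G21
G90
G0 X169.4551 Y113.4278
M3 S830
G1 X86.2544 Y105.8744 F746
G1 X146.0259 Y65.0151
G1 X123.8663 Y21.0276
G1 X125.4679 Y216.9617
G1 X169.4551 Y113.4278
M5
G0 X189.4679 Y132.4547
M3 S830
G1 X158.4610 Y113.2992 F746
G1 X126.1697 Y96.8134
G1 X92.5939 Y82.9971
G1 X57.7337 Y71.8504
G1 X21.5891 Y63.3734
M5
G0 X97.3955 Y98.6588
M3 S830
G1 X125.7326 Y104.8716 F746
G1 X152.0097 Y113.9049
G1 X176.2269 Y125.7587
G1 X198.3841 Y140.4330
G1 X218.4813 Y157.9278
M5
G0 X129.8860 Y42.4921
M3 S830
G1 X72.8615 Y51.1091 F746
G1 X108.8363 Y96.1853
G1 X129.8860 Y42.4921
M5
G0 X0.0000 Y0.0000

1 u = 1 mm; y_m = 242.1906 − y.

[1] `<path>` closed polygon, #000000→cut S830 F746: (169.4551,113.4278) → (86.2544,105.8744) → (146.0259,65.0151) → (123.8663,21.0276) → (125.4679,216.9617) → (169.4551,113.4278) (closed)

[2] `<path>` quadratic bezier, #000000→cut S830 F746: (189.4679,132.4547) → (158.4610,113.2992) → (126.1697,96.8134) → (92.5939,82.9971) → (57.7337,71.8504) → (21.5891,63.3734)

[3] `<path>` quadratic bezier, #000000→cut S830 F746: (97.3955,98.6588) → (125.7326,104.8716) → (152.0097,113.9049) → (176.2269,125.7587) → (198.3841,140.4330) → (218.4813,157.9278)

[4] `<path>` regular polygon, #000000→cut S830 F746: (129.8860,42.4921) → (72.8615,51.1091) → (108.8363,96.1853) → (129.8860,42.4921) (closed)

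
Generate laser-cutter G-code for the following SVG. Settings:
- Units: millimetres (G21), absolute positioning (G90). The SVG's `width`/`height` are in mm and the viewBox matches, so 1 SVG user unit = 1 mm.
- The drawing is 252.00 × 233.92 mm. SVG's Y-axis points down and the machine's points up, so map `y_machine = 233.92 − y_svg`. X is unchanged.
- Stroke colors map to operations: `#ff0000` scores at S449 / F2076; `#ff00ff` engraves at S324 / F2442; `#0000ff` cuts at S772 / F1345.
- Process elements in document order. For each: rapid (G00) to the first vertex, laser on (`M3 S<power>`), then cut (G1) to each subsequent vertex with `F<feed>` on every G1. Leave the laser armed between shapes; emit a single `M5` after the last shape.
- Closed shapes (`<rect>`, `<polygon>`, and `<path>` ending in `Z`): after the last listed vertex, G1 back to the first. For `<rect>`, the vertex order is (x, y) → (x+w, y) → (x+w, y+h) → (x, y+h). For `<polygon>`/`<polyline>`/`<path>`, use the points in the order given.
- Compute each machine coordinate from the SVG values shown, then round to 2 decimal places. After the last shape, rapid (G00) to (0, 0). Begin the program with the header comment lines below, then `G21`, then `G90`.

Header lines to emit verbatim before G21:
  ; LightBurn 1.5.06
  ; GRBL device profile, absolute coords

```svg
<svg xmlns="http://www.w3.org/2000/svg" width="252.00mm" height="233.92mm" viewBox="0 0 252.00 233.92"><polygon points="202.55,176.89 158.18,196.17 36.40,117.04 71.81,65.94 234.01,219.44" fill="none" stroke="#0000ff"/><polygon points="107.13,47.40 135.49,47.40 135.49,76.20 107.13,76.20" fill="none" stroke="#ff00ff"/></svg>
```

1 u = 1 mm; y_m = 233.92 − y.

[1] `<polygon>` closed polygon, #0000ff→cut S772 F1345: (202.55,57.03) → (158.18,37.75) → (36.40,116.88) → (71.81,167.98) → (234.01,14.48) → (202.55,57.03) (closed)

[2] `<polygon>` rectangle, #ff00ff→engrave S324 F2442: (107.13,186.52) → (135.49,186.52) → (135.49,157.72) → (107.13,157.72) → (107.13,186.52) (closed)

; LightBurn 1.5.06
; GRBL device profile, absolute coords
G21
G90
G00 X202.55 Y57.03
M3 S772
G1 X158.18 Y37.75 F1345
G1 X36.40 Y116.88 F1345
G1 X71.81 Y167.98 F1345
G1 X234.01 Y14.48 F1345
G1 X202.55 Y57.03 F1345
G00 X107.13 Y186.52
M3 S324
G1 X135.49 Y186.52 F2442
G1 X135.49 Y157.72 F2442
G1 X107.13 Y157.72 F2442
G1 X107.13 Y186.52 F2442
M5
G00 X0.00 Y0.00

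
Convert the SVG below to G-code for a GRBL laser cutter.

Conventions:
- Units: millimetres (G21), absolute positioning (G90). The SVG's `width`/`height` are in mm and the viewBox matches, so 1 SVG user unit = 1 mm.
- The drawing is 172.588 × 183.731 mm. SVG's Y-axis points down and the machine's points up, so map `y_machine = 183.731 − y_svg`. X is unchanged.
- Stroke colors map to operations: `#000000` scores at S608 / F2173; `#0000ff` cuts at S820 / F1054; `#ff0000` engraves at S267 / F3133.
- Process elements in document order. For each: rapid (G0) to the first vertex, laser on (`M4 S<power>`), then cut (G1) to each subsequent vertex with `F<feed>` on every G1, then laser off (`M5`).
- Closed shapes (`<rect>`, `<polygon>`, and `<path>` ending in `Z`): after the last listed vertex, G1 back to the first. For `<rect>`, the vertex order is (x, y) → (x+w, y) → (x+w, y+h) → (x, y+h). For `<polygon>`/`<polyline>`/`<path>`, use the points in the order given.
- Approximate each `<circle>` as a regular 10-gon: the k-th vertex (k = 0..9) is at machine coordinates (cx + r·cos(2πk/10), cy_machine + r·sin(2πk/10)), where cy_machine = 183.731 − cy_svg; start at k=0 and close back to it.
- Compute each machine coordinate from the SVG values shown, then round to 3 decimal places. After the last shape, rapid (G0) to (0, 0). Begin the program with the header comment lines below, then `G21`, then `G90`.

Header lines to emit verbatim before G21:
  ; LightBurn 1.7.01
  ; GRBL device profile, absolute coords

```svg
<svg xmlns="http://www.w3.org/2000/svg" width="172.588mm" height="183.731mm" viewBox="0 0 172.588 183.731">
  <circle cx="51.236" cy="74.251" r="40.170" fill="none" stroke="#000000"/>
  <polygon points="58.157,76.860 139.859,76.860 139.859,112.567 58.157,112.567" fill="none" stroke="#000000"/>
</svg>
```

Since the viewBox matches the mm dimensions, user units are millimetres directly. The only transform is the Y-flip y_m = 183.731 − y_svg.

Shape 1 is a circle drawn with `<circle>`. Its stroke #000000 means score at S608, F2173. After flipping Y the toolpath is (91.406,109.480) → (83.734,133.091) → (63.649,147.684) → (38.823,147.684) → (18.738,133.091) → (11.066,109.480) → (18.738,85.869) → (38.823,71.276) → (63.649,71.276) → (83.734,85.869) → (91.406,109.480), returning to the start.

Shape 2 is a rectangle drawn with `<polygon>`. Its stroke #000000 means score at S608, F2173. After flipping Y the toolpath is (58.157,106.871) → (139.859,106.871) → (139.859,71.164) → (58.157,71.164) → (58.157,106.871), returning to the start.

; LightBurn 1.7.01
; GRBL device profile, absolute coords
G21
G90
G0 X91.406 Y109.480
M4 S608
G1 X83.734 Y133.091 F2173
G1 X63.649 Y147.684 F2173
G1 X38.823 Y147.684 F2173
G1 X18.738 Y133.091 F2173
G1 X11.066 Y109.480 F2173
G1 X18.738 Y85.869 F2173
G1 X38.823 Y71.276 F2173
G1 X63.649 Y71.276 F2173
G1 X83.734 Y85.869 F2173
G1 X91.406 Y109.480 F2173
M5
G0 X58.157 Y106.871
M4 S608
G1 X139.859 Y106.871 F2173
G1 X139.859 Y71.164 F2173
G1 X58.157 Y71.164 F2173
G1 X58.157 Y106.871 F2173
M5
G0 X0.000 Y0.000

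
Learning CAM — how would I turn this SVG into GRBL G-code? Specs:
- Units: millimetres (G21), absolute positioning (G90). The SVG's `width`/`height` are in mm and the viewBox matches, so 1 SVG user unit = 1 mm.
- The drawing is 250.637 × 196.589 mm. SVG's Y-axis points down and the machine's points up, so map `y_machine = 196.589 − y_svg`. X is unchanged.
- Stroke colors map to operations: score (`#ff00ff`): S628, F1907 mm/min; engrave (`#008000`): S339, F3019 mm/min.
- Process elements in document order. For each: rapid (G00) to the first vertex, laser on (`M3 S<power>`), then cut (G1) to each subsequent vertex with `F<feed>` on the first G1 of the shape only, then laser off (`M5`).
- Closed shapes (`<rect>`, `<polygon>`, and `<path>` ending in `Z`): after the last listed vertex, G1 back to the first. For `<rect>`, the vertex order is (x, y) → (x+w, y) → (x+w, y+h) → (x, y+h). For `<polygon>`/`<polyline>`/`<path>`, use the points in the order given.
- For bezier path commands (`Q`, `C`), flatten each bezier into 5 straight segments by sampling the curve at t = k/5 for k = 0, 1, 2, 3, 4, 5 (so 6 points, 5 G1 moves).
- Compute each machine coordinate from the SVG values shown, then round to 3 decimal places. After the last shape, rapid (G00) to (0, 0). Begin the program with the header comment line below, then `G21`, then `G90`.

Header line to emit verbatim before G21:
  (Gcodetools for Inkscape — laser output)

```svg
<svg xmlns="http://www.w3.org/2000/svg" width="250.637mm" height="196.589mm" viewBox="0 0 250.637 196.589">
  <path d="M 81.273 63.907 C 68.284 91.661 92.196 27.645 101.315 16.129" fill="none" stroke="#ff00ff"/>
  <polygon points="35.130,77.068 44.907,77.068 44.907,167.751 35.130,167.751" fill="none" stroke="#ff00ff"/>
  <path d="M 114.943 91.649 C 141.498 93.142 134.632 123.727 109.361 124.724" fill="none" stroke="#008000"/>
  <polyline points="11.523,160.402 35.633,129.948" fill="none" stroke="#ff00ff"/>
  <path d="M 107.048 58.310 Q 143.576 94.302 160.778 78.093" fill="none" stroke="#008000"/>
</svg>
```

(Gcodetools for Inkscape — laser output)
G21
G90
G00 X81.273 Y132.682
M3 S628
G1 X77.494 Y125.888 F1907
G1 X80.090 Y134.194
G1 X86.580 Y150.674
G1 X94.482 Y168.405
G1 X101.315 Y180.460
M5
G00 X35.130 Y119.521
M3 S628
G1 X44.907 Y119.521 F1907
G1 X44.907 Y28.838
G1 X35.130 Y28.838
G1 X35.130 Y119.521
M5
G00 X114.943 Y104.940
M3 S339
G1 X126.986 Y101.023 F3019
G1 X131.728 Y92.940
G1 X129.891 Y83.508
G1 X122.195 Y75.544
G1 X109.361 Y71.865
M5
G00 X11.523 Y36.187
M3 S628
G1 X35.633 Y66.641 F1907
M5
G00 X107.048 Y138.279
M3 S339
G1 X120.886 Y125.970 F3019
G1 X133.178 Y117.838
G1 X143.924 Y113.881
G1 X153.124 Y114.100
G1 X160.778 Y118.496
M5
G00 X0.000 Y0.000

viewBox `0 0 250.637 196.589` with mm width/height → 1 unit = 1 mm. Flip: y_m = 196.589 − y_svg.

**Shape 1** — `<path>` cubic bezier, stroke `#ff00ff` → score (S628, F1907). Control points (SVG): P0=(81.273,63.907), P1=(68.284,91.661), P2=(92.196,27.645), P3=(101.315,16.129); sampled at t=k/5. Machine vertices: (81.273,132.682) → (77.494,125.888) → (80.090,134.194) → (86.580,150.674) → (94.482,168.405) → (101.315,180.460). Open path.

**Shape 2** — `<polygon>` rectangle, stroke `#ff00ff` → score (S628, F1907). Machine vertices: (35.130,119.521) → (44.907,119.521) → (44.907,28.838) → (35.130,28.838) → (35.130,119.521). Closed: final G1 returns to the first vertex.

**Shape 3** — `<path>` cubic bezier, stroke `#008000` → engrave (S339, F3019). Control points (SVG): P0=(114.943,91.649), P1=(141.498,93.142), P2=(134.632,123.727), P3=(109.361,124.724); sampled at t=k/5. Machine vertices: (114.943,104.940) → (126.986,101.023) → (131.728,92.940) → (129.891,83.508) → (122.195,75.544) → (109.361,71.865). Open path.

**Shape 4** — `<polyline>` line segment, stroke `#ff00ff` → score (S628, F1907). Machine vertices: (11.523,36.187) → (35.633,66.641). Open path.

**Shape 5** — `<path>` quadratic bezier, stroke `#008000` → engrave (S339, F3019). Control points (SVG): P0=(107.048,58.310), P1=(143.576,94.302), P2=(160.778,78.093); sampled at t=k/5. Machine vertices: (107.048,138.279) → (120.886,125.970) → (133.178,117.838) → (143.924,113.881) → (153.124,114.100) → (160.778,118.496). Open path.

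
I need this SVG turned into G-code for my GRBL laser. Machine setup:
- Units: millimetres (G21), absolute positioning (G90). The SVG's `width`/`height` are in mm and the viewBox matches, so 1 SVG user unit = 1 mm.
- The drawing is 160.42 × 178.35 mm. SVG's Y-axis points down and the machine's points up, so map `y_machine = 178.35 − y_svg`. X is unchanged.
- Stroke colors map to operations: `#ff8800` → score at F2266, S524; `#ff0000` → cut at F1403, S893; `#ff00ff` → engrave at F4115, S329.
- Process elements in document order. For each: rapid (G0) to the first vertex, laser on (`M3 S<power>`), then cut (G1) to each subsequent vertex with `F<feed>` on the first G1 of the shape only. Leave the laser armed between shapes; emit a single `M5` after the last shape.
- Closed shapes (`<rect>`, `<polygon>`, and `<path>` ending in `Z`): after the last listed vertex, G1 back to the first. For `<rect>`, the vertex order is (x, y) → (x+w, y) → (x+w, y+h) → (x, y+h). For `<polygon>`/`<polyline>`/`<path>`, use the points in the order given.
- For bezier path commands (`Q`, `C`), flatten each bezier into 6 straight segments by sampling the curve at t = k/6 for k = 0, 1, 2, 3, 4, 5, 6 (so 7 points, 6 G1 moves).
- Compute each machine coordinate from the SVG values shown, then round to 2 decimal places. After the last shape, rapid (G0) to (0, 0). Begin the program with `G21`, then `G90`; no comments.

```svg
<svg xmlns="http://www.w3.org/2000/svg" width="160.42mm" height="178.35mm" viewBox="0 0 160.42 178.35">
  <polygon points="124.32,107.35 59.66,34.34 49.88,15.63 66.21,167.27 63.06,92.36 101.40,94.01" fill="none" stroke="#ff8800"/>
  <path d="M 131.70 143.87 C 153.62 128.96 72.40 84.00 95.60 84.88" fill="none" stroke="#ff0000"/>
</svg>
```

G21
G90
G0 X124.32 Y71.00
M3 S524
G1 X59.66 Y144.01 F2266
G1 X49.88 Y162.72
G1 X66.21 Y11.08
G1 X63.06 Y85.99
G1 X101.40 Y84.34
G1 X124.32 Y71.00
G0 X131.70 Y34.48
M3 S893
G1 X135.03 Y44.09 F1403
G1 X126.93 Y56.60
G1 X113.17 Y69.90
G1 X99.52 Y81.88
G1 X91.74 Y90.44
G1 X95.60 Y93.47
M5
G0 X0.00 Y0.00

Since the viewBox matches the mm dimensions, user units are millimetres directly. The only transform is the Y-flip y_m = 178.35 − y_svg.

Shape 1 is a closed polygon drawn with `<polygon>`. Its stroke #ff8800 means score at S524, F2266. After flipping Y the toolpath is (124.32,71.00) → (59.66,144.01) → (49.88,162.72) → (66.21,11.08) → (63.06,85.99) → (101.40,84.34) → (124.32,71.00), returning to the start.

Shape 2 is a cubic bezier drawn with `<path>`. Its stroke #ff0000 means cut at S893, F1403. After flipping Y the toolpath is (131.70,34.48) → (135.03,44.09) → (126.93,56.60) → (113.17,69.90) → (99.52,81.88) → (91.74,90.44) → (95.60,93.47).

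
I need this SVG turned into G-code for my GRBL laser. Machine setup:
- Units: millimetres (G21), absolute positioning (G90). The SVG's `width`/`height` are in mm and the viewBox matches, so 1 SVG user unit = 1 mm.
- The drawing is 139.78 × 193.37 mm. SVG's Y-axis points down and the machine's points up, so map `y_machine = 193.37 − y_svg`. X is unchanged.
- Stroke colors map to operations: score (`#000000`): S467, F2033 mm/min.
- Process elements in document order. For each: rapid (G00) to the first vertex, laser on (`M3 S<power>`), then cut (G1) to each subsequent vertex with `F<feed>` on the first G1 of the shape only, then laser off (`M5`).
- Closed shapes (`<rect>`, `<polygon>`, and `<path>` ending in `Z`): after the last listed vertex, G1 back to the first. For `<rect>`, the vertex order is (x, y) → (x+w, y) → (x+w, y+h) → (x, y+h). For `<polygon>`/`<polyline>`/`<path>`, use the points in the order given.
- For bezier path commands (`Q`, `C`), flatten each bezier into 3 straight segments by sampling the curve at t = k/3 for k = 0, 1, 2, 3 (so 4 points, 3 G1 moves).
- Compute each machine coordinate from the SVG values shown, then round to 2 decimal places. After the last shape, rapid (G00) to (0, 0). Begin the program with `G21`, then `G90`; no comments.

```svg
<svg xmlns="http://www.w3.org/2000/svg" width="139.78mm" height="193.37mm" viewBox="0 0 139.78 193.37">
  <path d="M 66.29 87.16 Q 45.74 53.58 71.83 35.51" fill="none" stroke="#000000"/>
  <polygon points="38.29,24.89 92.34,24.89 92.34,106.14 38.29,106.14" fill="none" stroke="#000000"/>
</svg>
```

G21
G90
G00 X66.29 Y106.21
M3 S467
G1 X57.77 Y126.87 F2033
G1 X59.62 Y144.09
G1 X71.83 Y157.86
M5
G00 X38.29 Y168.48
M3 S467
G1 X92.34 Y168.48 F2033
G1 X92.34 Y87.23
G1 X38.29 Y87.23
G1 X38.29 Y168.48
M5
G00 X0.00 Y0.00

1 u = 1 mm; y_m = 193.37 − y.

[1] `<path>` quadratic bezier, #000000→score S467 F2033: (66.29,106.21) → (57.77,126.87) → (59.62,144.09) → (71.83,157.86)

[2] `<polygon>` rectangle, #000000→score S467 F2033: (38.29,168.48) → (92.34,168.48) → (92.34,87.23) → (38.29,87.23) → (38.29,168.48) (closed)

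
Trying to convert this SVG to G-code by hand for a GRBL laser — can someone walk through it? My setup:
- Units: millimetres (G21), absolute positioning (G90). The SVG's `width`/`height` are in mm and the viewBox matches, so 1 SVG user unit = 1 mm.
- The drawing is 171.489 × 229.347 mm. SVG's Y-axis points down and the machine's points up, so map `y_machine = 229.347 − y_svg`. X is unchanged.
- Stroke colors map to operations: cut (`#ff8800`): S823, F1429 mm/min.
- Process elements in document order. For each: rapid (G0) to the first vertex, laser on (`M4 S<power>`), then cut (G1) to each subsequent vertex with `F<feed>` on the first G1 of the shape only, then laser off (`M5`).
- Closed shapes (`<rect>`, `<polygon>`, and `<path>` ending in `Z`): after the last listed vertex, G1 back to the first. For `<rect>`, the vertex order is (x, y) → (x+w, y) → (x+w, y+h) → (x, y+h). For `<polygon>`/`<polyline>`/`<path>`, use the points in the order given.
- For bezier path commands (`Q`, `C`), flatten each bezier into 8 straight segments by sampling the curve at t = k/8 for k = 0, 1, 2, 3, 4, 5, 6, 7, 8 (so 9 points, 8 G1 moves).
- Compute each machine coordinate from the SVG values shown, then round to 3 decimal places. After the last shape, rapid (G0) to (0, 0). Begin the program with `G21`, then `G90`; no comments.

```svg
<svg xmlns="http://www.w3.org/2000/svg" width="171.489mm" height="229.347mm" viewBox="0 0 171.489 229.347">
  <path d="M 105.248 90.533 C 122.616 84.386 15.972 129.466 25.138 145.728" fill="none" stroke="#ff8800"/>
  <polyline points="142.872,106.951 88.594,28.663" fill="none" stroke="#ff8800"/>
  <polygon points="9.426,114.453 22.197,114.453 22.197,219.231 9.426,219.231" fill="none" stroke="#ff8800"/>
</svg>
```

G21
G90
G0 X105.248 Y138.814
M4 S823
G1 X106.416 Y138.874 F1429
G1 X98.769 Y135.070
G1 X85.116 Y128.339
G1 X68.269 Y119.620
G1 X51.037 Y109.850
G1 X36.231 Y99.968
G1 X26.661 Y90.912
G1 X25.138 Y83.619
M5
G0 X142.872 Y122.396
M4 S823
G1 X88.594 Y200.684 F1429
M5
G0 X9.426 Y114.894
M4 S823
G1 X22.197 Y114.894 F1429
G1 X22.197 Y10.116
G1 X9.426 Y10.116
G1 X9.426 Y114.894
M5
G0 X0.000 Y0.000

viewBox `0 0 171.489 229.347` with mm width/height → 1 unit = 1 mm. Flip: y_m = 229.347 − y_svg.

**Shape 1** — `<path>` cubic bezier, stroke `#ff8800` → cut (S823, F1429). Control points (SVG): P0=(105.248,90.533), P1=(122.616,84.386), P2=(15.972,129.466), P3=(25.138,145.728); sampled at t=k/8. Machine vertices: (105.248,138.814) → (106.416,138.874) → (98.769,135.070) → (85.116,128.339) → (68.269,119.620) → (51.037,109.850) → (36.231,99.968) → (26.661,90.912) → (25.138,83.619). Open path.

**Shape 2** — `<polyline>` line segment, stroke `#ff8800` → cut (S823, F1429). Machine vertices: (142.872,122.396) → (88.594,200.684). Open path.

**Shape 3** — `<polygon>` rectangle, stroke `#ff8800` → cut (S823, F1429). Machine vertices: (9.426,114.894) → (22.197,114.894) → (22.197,10.116) → (9.426,10.116) → (9.426,114.894). Closed: final G1 returns to the first vertex.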